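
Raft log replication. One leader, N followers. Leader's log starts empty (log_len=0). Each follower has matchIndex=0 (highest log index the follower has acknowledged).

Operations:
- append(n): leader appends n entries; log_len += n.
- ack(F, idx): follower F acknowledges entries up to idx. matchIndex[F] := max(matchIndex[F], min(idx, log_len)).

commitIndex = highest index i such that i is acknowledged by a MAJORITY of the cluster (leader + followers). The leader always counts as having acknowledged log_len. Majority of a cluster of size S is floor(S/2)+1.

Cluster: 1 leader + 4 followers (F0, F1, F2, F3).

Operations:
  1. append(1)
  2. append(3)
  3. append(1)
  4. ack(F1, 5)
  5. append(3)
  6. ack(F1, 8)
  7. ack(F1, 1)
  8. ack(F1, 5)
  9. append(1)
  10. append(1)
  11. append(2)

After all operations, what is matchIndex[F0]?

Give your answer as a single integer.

Op 1: append 1 -> log_len=1
Op 2: append 3 -> log_len=4
Op 3: append 1 -> log_len=5
Op 4: F1 acks idx 5 -> match: F0=0 F1=5 F2=0 F3=0; commitIndex=0
Op 5: append 3 -> log_len=8
Op 6: F1 acks idx 8 -> match: F0=0 F1=8 F2=0 F3=0; commitIndex=0
Op 7: F1 acks idx 1 -> match: F0=0 F1=8 F2=0 F3=0; commitIndex=0
Op 8: F1 acks idx 5 -> match: F0=0 F1=8 F2=0 F3=0; commitIndex=0
Op 9: append 1 -> log_len=9
Op 10: append 1 -> log_len=10
Op 11: append 2 -> log_len=12

Answer: 0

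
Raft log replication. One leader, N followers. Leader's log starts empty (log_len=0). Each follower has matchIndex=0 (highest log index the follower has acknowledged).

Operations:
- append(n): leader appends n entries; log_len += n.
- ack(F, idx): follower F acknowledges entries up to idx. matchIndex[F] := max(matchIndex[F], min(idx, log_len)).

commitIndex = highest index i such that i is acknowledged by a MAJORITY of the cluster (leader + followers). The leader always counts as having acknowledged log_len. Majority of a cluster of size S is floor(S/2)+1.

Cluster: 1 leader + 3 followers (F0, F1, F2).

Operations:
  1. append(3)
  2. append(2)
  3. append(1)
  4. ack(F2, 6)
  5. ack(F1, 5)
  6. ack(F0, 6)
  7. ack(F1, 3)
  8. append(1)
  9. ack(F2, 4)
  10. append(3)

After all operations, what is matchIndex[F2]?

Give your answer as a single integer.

Answer: 6

Derivation:
Op 1: append 3 -> log_len=3
Op 2: append 2 -> log_len=5
Op 3: append 1 -> log_len=6
Op 4: F2 acks idx 6 -> match: F0=0 F1=0 F2=6; commitIndex=0
Op 5: F1 acks idx 5 -> match: F0=0 F1=5 F2=6; commitIndex=5
Op 6: F0 acks idx 6 -> match: F0=6 F1=5 F2=6; commitIndex=6
Op 7: F1 acks idx 3 -> match: F0=6 F1=5 F2=6; commitIndex=6
Op 8: append 1 -> log_len=7
Op 9: F2 acks idx 4 -> match: F0=6 F1=5 F2=6; commitIndex=6
Op 10: append 3 -> log_len=10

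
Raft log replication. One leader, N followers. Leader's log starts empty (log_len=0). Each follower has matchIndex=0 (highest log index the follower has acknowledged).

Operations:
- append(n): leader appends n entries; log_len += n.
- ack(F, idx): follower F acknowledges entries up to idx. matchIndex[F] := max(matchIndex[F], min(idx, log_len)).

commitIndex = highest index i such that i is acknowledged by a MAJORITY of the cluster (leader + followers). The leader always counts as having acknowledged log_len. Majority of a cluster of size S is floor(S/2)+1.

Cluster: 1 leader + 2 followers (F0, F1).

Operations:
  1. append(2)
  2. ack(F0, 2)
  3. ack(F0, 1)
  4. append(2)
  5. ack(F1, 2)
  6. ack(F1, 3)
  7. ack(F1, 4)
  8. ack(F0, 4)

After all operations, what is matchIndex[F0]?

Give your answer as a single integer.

Op 1: append 2 -> log_len=2
Op 2: F0 acks idx 2 -> match: F0=2 F1=0; commitIndex=2
Op 3: F0 acks idx 1 -> match: F0=2 F1=0; commitIndex=2
Op 4: append 2 -> log_len=4
Op 5: F1 acks idx 2 -> match: F0=2 F1=2; commitIndex=2
Op 6: F1 acks idx 3 -> match: F0=2 F1=3; commitIndex=3
Op 7: F1 acks idx 4 -> match: F0=2 F1=4; commitIndex=4
Op 8: F0 acks idx 4 -> match: F0=4 F1=4; commitIndex=4

Answer: 4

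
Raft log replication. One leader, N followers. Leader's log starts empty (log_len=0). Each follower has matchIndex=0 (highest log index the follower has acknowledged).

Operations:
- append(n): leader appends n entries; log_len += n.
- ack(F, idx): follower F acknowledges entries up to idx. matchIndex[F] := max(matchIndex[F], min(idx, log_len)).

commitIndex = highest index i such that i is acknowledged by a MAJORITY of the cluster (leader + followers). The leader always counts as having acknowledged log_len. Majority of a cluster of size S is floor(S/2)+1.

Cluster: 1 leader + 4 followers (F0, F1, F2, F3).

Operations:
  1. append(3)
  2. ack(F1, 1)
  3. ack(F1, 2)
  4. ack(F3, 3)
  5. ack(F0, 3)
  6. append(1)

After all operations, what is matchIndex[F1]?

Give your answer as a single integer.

Answer: 2

Derivation:
Op 1: append 3 -> log_len=3
Op 2: F1 acks idx 1 -> match: F0=0 F1=1 F2=0 F3=0; commitIndex=0
Op 3: F1 acks idx 2 -> match: F0=0 F1=2 F2=0 F3=0; commitIndex=0
Op 4: F3 acks idx 3 -> match: F0=0 F1=2 F2=0 F3=3; commitIndex=2
Op 5: F0 acks idx 3 -> match: F0=3 F1=2 F2=0 F3=3; commitIndex=3
Op 6: append 1 -> log_len=4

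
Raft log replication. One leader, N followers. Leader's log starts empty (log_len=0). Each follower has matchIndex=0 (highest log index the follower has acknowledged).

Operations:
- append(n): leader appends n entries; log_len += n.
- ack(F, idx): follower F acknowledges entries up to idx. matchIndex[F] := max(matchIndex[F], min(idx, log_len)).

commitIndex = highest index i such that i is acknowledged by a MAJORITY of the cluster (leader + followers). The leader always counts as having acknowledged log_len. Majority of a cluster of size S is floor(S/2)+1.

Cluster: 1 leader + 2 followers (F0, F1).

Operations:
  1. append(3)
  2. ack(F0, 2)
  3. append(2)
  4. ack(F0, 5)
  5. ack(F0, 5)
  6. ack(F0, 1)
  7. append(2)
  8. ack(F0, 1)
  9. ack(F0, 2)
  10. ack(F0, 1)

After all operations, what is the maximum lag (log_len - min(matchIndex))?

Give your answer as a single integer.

Answer: 7

Derivation:
Op 1: append 3 -> log_len=3
Op 2: F0 acks idx 2 -> match: F0=2 F1=0; commitIndex=2
Op 3: append 2 -> log_len=5
Op 4: F0 acks idx 5 -> match: F0=5 F1=0; commitIndex=5
Op 5: F0 acks idx 5 -> match: F0=5 F1=0; commitIndex=5
Op 6: F0 acks idx 1 -> match: F0=5 F1=0; commitIndex=5
Op 7: append 2 -> log_len=7
Op 8: F0 acks idx 1 -> match: F0=5 F1=0; commitIndex=5
Op 9: F0 acks idx 2 -> match: F0=5 F1=0; commitIndex=5
Op 10: F0 acks idx 1 -> match: F0=5 F1=0; commitIndex=5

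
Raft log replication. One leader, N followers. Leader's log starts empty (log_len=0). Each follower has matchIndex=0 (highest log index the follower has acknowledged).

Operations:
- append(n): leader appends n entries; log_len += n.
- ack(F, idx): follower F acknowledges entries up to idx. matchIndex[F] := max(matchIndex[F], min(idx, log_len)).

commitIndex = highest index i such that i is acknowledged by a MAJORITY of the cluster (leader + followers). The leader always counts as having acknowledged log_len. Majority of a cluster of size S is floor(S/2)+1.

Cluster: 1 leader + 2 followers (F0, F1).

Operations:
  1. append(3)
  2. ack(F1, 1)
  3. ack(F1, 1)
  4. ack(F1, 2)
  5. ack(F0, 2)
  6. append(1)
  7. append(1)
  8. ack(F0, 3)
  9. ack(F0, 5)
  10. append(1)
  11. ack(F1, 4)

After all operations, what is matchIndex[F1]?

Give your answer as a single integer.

Op 1: append 3 -> log_len=3
Op 2: F1 acks idx 1 -> match: F0=0 F1=1; commitIndex=1
Op 3: F1 acks idx 1 -> match: F0=0 F1=1; commitIndex=1
Op 4: F1 acks idx 2 -> match: F0=0 F1=2; commitIndex=2
Op 5: F0 acks idx 2 -> match: F0=2 F1=2; commitIndex=2
Op 6: append 1 -> log_len=4
Op 7: append 1 -> log_len=5
Op 8: F0 acks idx 3 -> match: F0=3 F1=2; commitIndex=3
Op 9: F0 acks idx 5 -> match: F0=5 F1=2; commitIndex=5
Op 10: append 1 -> log_len=6
Op 11: F1 acks idx 4 -> match: F0=5 F1=4; commitIndex=5

Answer: 4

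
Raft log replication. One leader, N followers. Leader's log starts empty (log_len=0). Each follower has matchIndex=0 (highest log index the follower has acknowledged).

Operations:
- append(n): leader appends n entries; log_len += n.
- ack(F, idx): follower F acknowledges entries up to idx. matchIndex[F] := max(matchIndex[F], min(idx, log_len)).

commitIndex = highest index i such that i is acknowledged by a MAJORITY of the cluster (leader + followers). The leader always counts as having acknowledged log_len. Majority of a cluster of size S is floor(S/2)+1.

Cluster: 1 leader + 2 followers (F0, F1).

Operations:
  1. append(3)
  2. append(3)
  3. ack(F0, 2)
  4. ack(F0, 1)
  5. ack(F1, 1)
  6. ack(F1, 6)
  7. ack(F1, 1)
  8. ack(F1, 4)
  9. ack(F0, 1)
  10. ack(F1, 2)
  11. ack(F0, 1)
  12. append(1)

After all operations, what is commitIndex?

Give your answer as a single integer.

Op 1: append 3 -> log_len=3
Op 2: append 3 -> log_len=6
Op 3: F0 acks idx 2 -> match: F0=2 F1=0; commitIndex=2
Op 4: F0 acks idx 1 -> match: F0=2 F1=0; commitIndex=2
Op 5: F1 acks idx 1 -> match: F0=2 F1=1; commitIndex=2
Op 6: F1 acks idx 6 -> match: F0=2 F1=6; commitIndex=6
Op 7: F1 acks idx 1 -> match: F0=2 F1=6; commitIndex=6
Op 8: F1 acks idx 4 -> match: F0=2 F1=6; commitIndex=6
Op 9: F0 acks idx 1 -> match: F0=2 F1=6; commitIndex=6
Op 10: F1 acks idx 2 -> match: F0=2 F1=6; commitIndex=6
Op 11: F0 acks idx 1 -> match: F0=2 F1=6; commitIndex=6
Op 12: append 1 -> log_len=7

Answer: 6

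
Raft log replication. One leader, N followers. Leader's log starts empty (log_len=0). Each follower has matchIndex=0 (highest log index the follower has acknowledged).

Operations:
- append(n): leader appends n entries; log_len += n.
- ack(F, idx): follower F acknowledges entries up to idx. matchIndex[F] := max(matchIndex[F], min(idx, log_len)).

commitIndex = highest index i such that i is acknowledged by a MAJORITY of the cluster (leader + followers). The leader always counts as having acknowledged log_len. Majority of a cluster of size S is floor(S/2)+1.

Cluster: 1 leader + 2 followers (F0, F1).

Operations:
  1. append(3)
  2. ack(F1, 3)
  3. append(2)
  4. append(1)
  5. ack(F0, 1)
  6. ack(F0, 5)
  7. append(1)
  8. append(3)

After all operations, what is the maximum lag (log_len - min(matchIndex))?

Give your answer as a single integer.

Op 1: append 3 -> log_len=3
Op 2: F1 acks idx 3 -> match: F0=0 F1=3; commitIndex=3
Op 3: append 2 -> log_len=5
Op 4: append 1 -> log_len=6
Op 5: F0 acks idx 1 -> match: F0=1 F1=3; commitIndex=3
Op 6: F0 acks idx 5 -> match: F0=5 F1=3; commitIndex=5
Op 7: append 1 -> log_len=7
Op 8: append 3 -> log_len=10

Answer: 7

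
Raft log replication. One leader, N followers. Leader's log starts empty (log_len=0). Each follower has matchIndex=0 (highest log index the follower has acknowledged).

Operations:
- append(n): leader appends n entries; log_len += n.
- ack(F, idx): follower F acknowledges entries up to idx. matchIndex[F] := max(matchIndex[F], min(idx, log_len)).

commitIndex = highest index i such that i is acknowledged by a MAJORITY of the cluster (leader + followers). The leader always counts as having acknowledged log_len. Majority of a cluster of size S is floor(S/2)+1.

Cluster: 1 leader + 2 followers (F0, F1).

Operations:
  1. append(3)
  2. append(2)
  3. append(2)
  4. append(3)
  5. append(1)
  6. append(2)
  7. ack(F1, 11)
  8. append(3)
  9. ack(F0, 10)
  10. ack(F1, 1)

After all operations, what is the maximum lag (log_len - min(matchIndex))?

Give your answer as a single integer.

Answer: 6

Derivation:
Op 1: append 3 -> log_len=3
Op 2: append 2 -> log_len=5
Op 3: append 2 -> log_len=7
Op 4: append 3 -> log_len=10
Op 5: append 1 -> log_len=11
Op 6: append 2 -> log_len=13
Op 7: F1 acks idx 11 -> match: F0=0 F1=11; commitIndex=11
Op 8: append 3 -> log_len=16
Op 9: F0 acks idx 10 -> match: F0=10 F1=11; commitIndex=11
Op 10: F1 acks idx 1 -> match: F0=10 F1=11; commitIndex=11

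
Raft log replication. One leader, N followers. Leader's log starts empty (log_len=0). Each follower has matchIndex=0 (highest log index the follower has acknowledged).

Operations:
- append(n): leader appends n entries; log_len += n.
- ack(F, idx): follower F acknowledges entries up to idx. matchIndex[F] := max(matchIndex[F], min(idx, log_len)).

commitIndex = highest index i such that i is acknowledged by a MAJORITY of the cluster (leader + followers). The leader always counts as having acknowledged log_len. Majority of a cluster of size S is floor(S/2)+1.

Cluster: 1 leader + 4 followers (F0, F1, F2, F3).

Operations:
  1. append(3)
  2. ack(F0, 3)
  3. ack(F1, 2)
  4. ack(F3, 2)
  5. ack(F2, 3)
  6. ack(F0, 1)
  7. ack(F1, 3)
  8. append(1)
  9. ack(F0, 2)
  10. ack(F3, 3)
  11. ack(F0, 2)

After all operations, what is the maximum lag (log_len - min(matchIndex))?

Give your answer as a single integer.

Answer: 1

Derivation:
Op 1: append 3 -> log_len=3
Op 2: F0 acks idx 3 -> match: F0=3 F1=0 F2=0 F3=0; commitIndex=0
Op 3: F1 acks idx 2 -> match: F0=3 F1=2 F2=0 F3=0; commitIndex=2
Op 4: F3 acks idx 2 -> match: F0=3 F1=2 F2=0 F3=2; commitIndex=2
Op 5: F2 acks idx 3 -> match: F0=3 F1=2 F2=3 F3=2; commitIndex=3
Op 6: F0 acks idx 1 -> match: F0=3 F1=2 F2=3 F3=2; commitIndex=3
Op 7: F1 acks idx 3 -> match: F0=3 F1=3 F2=3 F3=2; commitIndex=3
Op 8: append 1 -> log_len=4
Op 9: F0 acks idx 2 -> match: F0=3 F1=3 F2=3 F3=2; commitIndex=3
Op 10: F3 acks idx 3 -> match: F0=3 F1=3 F2=3 F3=3; commitIndex=3
Op 11: F0 acks idx 2 -> match: F0=3 F1=3 F2=3 F3=3; commitIndex=3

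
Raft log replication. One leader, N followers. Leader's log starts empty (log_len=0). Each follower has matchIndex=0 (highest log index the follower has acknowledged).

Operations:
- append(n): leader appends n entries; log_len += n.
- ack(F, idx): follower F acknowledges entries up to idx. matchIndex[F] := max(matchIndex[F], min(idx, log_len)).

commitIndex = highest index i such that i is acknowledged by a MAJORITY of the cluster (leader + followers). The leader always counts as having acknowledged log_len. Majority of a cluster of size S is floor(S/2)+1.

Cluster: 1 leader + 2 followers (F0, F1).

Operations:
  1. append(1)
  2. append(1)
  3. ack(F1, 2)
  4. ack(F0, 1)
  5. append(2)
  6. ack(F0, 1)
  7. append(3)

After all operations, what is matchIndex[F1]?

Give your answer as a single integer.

Op 1: append 1 -> log_len=1
Op 2: append 1 -> log_len=2
Op 3: F1 acks idx 2 -> match: F0=0 F1=2; commitIndex=2
Op 4: F0 acks idx 1 -> match: F0=1 F1=2; commitIndex=2
Op 5: append 2 -> log_len=4
Op 6: F0 acks idx 1 -> match: F0=1 F1=2; commitIndex=2
Op 7: append 3 -> log_len=7

Answer: 2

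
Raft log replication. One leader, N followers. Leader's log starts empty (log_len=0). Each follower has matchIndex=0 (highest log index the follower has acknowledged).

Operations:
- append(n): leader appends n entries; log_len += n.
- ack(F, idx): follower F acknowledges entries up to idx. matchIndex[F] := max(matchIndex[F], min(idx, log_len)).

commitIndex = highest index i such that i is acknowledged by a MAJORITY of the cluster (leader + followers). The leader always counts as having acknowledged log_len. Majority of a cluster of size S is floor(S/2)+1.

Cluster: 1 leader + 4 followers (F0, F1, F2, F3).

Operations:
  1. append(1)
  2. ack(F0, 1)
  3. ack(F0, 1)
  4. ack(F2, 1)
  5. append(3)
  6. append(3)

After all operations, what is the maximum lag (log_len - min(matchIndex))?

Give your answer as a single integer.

Op 1: append 1 -> log_len=1
Op 2: F0 acks idx 1 -> match: F0=1 F1=0 F2=0 F3=0; commitIndex=0
Op 3: F0 acks idx 1 -> match: F0=1 F1=0 F2=0 F3=0; commitIndex=0
Op 4: F2 acks idx 1 -> match: F0=1 F1=0 F2=1 F3=0; commitIndex=1
Op 5: append 3 -> log_len=4
Op 6: append 3 -> log_len=7

Answer: 7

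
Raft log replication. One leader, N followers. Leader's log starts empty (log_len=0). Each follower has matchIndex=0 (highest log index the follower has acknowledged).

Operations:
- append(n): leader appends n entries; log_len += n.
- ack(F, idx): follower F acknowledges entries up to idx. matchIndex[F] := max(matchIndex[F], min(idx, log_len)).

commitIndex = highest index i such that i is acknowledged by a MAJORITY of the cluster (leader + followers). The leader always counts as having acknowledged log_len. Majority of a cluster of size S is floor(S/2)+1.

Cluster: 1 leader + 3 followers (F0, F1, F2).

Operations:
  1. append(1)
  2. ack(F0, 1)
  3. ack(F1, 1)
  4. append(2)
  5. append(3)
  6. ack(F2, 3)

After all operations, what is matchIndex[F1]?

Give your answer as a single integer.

Op 1: append 1 -> log_len=1
Op 2: F0 acks idx 1 -> match: F0=1 F1=0 F2=0; commitIndex=0
Op 3: F1 acks idx 1 -> match: F0=1 F1=1 F2=0; commitIndex=1
Op 4: append 2 -> log_len=3
Op 5: append 3 -> log_len=6
Op 6: F2 acks idx 3 -> match: F0=1 F1=1 F2=3; commitIndex=1

Answer: 1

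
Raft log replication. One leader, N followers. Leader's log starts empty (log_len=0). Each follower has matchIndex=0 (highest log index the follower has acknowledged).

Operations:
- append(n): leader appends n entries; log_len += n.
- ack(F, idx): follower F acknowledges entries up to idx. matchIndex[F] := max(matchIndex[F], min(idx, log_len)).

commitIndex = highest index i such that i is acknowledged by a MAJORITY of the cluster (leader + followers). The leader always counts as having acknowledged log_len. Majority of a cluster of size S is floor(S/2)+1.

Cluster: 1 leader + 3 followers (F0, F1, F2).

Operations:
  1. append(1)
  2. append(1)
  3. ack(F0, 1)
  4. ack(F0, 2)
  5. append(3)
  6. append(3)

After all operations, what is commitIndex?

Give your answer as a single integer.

Answer: 0

Derivation:
Op 1: append 1 -> log_len=1
Op 2: append 1 -> log_len=2
Op 3: F0 acks idx 1 -> match: F0=1 F1=0 F2=0; commitIndex=0
Op 4: F0 acks idx 2 -> match: F0=2 F1=0 F2=0; commitIndex=0
Op 5: append 3 -> log_len=5
Op 6: append 3 -> log_len=8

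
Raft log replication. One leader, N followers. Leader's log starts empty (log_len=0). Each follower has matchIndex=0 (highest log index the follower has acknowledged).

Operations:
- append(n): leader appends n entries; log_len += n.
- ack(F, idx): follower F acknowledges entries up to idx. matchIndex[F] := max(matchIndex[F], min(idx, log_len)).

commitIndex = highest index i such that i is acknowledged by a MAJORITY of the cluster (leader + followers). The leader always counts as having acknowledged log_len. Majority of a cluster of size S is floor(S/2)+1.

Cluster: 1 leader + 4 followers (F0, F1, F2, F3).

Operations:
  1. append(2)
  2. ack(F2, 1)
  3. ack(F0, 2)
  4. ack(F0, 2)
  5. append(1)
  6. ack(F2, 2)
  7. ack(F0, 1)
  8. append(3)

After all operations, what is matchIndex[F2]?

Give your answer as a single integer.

Op 1: append 2 -> log_len=2
Op 2: F2 acks idx 1 -> match: F0=0 F1=0 F2=1 F3=0; commitIndex=0
Op 3: F0 acks idx 2 -> match: F0=2 F1=0 F2=1 F3=0; commitIndex=1
Op 4: F0 acks idx 2 -> match: F0=2 F1=0 F2=1 F3=0; commitIndex=1
Op 5: append 1 -> log_len=3
Op 6: F2 acks idx 2 -> match: F0=2 F1=0 F2=2 F3=0; commitIndex=2
Op 7: F0 acks idx 1 -> match: F0=2 F1=0 F2=2 F3=0; commitIndex=2
Op 8: append 3 -> log_len=6

Answer: 2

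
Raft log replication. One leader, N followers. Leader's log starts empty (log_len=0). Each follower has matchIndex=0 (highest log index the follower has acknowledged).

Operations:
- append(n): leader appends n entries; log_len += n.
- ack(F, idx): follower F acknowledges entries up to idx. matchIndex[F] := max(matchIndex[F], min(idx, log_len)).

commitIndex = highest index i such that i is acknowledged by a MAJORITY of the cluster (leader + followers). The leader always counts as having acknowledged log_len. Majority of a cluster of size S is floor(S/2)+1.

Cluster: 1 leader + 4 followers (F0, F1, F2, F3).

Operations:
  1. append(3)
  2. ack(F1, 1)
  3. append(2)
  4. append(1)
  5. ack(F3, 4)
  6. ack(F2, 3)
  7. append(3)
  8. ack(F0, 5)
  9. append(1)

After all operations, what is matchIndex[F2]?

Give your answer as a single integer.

Answer: 3

Derivation:
Op 1: append 3 -> log_len=3
Op 2: F1 acks idx 1 -> match: F0=0 F1=1 F2=0 F3=0; commitIndex=0
Op 3: append 2 -> log_len=5
Op 4: append 1 -> log_len=6
Op 5: F3 acks idx 4 -> match: F0=0 F1=1 F2=0 F3=4; commitIndex=1
Op 6: F2 acks idx 3 -> match: F0=0 F1=1 F2=3 F3=4; commitIndex=3
Op 7: append 3 -> log_len=9
Op 8: F0 acks idx 5 -> match: F0=5 F1=1 F2=3 F3=4; commitIndex=4
Op 9: append 1 -> log_len=10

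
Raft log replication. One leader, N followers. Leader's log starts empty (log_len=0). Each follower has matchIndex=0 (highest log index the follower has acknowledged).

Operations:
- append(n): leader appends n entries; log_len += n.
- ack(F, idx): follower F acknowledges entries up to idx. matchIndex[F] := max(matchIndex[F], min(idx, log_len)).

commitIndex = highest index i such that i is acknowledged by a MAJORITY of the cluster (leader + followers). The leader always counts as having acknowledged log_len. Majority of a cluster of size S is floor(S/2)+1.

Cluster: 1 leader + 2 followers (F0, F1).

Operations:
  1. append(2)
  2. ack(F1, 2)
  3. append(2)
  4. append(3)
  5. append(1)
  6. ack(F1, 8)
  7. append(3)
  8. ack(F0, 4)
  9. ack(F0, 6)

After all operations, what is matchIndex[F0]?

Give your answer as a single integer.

Op 1: append 2 -> log_len=2
Op 2: F1 acks idx 2 -> match: F0=0 F1=2; commitIndex=2
Op 3: append 2 -> log_len=4
Op 4: append 3 -> log_len=7
Op 5: append 1 -> log_len=8
Op 6: F1 acks idx 8 -> match: F0=0 F1=8; commitIndex=8
Op 7: append 3 -> log_len=11
Op 8: F0 acks idx 4 -> match: F0=4 F1=8; commitIndex=8
Op 9: F0 acks idx 6 -> match: F0=6 F1=8; commitIndex=8

Answer: 6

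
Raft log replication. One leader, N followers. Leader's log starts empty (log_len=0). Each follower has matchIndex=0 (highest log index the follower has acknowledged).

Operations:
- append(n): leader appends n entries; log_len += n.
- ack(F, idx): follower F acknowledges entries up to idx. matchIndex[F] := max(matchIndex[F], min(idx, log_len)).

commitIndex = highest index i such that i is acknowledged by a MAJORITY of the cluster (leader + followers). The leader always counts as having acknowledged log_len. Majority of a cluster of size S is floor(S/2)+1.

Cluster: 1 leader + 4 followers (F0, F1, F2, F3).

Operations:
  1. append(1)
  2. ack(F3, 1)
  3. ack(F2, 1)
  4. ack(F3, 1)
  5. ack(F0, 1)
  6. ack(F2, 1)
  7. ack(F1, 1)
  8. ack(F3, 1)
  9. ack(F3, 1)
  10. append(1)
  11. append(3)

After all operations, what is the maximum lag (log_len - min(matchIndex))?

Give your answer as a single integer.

Answer: 4

Derivation:
Op 1: append 1 -> log_len=1
Op 2: F3 acks idx 1 -> match: F0=0 F1=0 F2=0 F3=1; commitIndex=0
Op 3: F2 acks idx 1 -> match: F0=0 F1=0 F2=1 F3=1; commitIndex=1
Op 4: F3 acks idx 1 -> match: F0=0 F1=0 F2=1 F3=1; commitIndex=1
Op 5: F0 acks idx 1 -> match: F0=1 F1=0 F2=1 F3=1; commitIndex=1
Op 6: F2 acks idx 1 -> match: F0=1 F1=0 F2=1 F3=1; commitIndex=1
Op 7: F1 acks idx 1 -> match: F0=1 F1=1 F2=1 F3=1; commitIndex=1
Op 8: F3 acks idx 1 -> match: F0=1 F1=1 F2=1 F3=1; commitIndex=1
Op 9: F3 acks idx 1 -> match: F0=1 F1=1 F2=1 F3=1; commitIndex=1
Op 10: append 1 -> log_len=2
Op 11: append 3 -> log_len=5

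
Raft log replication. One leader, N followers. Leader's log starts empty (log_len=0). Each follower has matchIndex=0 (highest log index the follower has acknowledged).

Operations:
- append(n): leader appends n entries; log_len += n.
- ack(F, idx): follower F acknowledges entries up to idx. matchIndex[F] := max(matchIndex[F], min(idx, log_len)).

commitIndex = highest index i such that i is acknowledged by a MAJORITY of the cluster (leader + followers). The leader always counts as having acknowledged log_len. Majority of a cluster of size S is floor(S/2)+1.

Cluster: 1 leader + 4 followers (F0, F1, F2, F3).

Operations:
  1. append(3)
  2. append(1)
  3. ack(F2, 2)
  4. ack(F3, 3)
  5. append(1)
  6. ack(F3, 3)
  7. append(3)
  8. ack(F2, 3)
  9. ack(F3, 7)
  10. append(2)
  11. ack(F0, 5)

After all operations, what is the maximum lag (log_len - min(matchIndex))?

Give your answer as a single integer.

Answer: 10

Derivation:
Op 1: append 3 -> log_len=3
Op 2: append 1 -> log_len=4
Op 3: F2 acks idx 2 -> match: F0=0 F1=0 F2=2 F3=0; commitIndex=0
Op 4: F3 acks idx 3 -> match: F0=0 F1=0 F2=2 F3=3; commitIndex=2
Op 5: append 1 -> log_len=5
Op 6: F3 acks idx 3 -> match: F0=0 F1=0 F2=2 F3=3; commitIndex=2
Op 7: append 3 -> log_len=8
Op 8: F2 acks idx 3 -> match: F0=0 F1=0 F2=3 F3=3; commitIndex=3
Op 9: F3 acks idx 7 -> match: F0=0 F1=0 F2=3 F3=7; commitIndex=3
Op 10: append 2 -> log_len=10
Op 11: F0 acks idx 5 -> match: F0=5 F1=0 F2=3 F3=7; commitIndex=5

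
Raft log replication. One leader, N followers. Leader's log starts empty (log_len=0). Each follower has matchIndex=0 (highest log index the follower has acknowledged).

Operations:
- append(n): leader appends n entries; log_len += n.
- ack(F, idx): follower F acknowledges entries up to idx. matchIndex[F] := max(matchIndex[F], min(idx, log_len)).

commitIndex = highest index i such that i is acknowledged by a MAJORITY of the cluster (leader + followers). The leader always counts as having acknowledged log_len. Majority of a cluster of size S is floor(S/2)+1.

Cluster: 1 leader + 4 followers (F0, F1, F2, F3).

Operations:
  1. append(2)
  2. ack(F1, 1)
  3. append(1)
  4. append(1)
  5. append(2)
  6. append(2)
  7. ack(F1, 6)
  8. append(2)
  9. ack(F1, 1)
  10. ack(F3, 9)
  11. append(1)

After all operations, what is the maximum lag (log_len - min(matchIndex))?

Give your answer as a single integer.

Op 1: append 2 -> log_len=2
Op 2: F1 acks idx 1 -> match: F0=0 F1=1 F2=0 F3=0; commitIndex=0
Op 3: append 1 -> log_len=3
Op 4: append 1 -> log_len=4
Op 5: append 2 -> log_len=6
Op 6: append 2 -> log_len=8
Op 7: F1 acks idx 6 -> match: F0=0 F1=6 F2=0 F3=0; commitIndex=0
Op 8: append 2 -> log_len=10
Op 9: F1 acks idx 1 -> match: F0=0 F1=6 F2=0 F3=0; commitIndex=0
Op 10: F3 acks idx 9 -> match: F0=0 F1=6 F2=0 F3=9; commitIndex=6
Op 11: append 1 -> log_len=11

Answer: 11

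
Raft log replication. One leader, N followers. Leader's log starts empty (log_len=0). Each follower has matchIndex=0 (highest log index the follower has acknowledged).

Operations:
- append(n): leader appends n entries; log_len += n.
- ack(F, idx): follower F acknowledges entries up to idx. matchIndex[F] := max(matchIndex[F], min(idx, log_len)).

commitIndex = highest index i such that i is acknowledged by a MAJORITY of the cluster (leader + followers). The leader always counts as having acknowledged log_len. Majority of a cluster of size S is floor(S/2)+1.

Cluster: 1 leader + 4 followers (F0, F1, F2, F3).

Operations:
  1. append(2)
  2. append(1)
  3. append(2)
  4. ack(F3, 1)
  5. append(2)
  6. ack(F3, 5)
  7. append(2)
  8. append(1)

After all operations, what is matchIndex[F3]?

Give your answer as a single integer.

Op 1: append 2 -> log_len=2
Op 2: append 1 -> log_len=3
Op 3: append 2 -> log_len=5
Op 4: F3 acks idx 1 -> match: F0=0 F1=0 F2=0 F3=1; commitIndex=0
Op 5: append 2 -> log_len=7
Op 6: F3 acks idx 5 -> match: F0=0 F1=0 F2=0 F3=5; commitIndex=0
Op 7: append 2 -> log_len=9
Op 8: append 1 -> log_len=10

Answer: 5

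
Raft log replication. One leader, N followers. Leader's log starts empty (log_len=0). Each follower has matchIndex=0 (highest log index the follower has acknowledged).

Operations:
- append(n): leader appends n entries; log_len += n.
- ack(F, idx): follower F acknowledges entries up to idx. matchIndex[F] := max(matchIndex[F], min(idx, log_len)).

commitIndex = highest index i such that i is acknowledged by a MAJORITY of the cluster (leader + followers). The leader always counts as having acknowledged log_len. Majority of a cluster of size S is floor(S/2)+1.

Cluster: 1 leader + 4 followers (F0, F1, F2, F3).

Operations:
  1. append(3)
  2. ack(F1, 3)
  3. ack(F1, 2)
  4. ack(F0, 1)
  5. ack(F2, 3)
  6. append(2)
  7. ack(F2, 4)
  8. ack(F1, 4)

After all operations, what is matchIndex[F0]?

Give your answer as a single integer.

Op 1: append 3 -> log_len=3
Op 2: F1 acks idx 3 -> match: F0=0 F1=3 F2=0 F3=0; commitIndex=0
Op 3: F1 acks idx 2 -> match: F0=0 F1=3 F2=0 F3=0; commitIndex=0
Op 4: F0 acks idx 1 -> match: F0=1 F1=3 F2=0 F3=0; commitIndex=1
Op 5: F2 acks idx 3 -> match: F0=1 F1=3 F2=3 F3=0; commitIndex=3
Op 6: append 2 -> log_len=5
Op 7: F2 acks idx 4 -> match: F0=1 F1=3 F2=4 F3=0; commitIndex=3
Op 8: F1 acks idx 4 -> match: F0=1 F1=4 F2=4 F3=0; commitIndex=4

Answer: 1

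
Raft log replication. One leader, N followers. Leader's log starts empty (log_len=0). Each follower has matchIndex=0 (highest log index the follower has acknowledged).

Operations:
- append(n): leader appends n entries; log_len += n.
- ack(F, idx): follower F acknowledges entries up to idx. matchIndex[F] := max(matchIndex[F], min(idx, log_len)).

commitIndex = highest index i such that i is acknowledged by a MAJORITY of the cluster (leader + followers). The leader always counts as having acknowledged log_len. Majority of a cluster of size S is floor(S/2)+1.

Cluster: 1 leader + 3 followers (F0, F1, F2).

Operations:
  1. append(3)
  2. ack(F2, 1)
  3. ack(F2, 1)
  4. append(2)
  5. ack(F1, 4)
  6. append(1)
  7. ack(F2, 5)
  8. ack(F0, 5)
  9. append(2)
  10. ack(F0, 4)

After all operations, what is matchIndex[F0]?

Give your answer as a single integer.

Answer: 5

Derivation:
Op 1: append 3 -> log_len=3
Op 2: F2 acks idx 1 -> match: F0=0 F1=0 F2=1; commitIndex=0
Op 3: F2 acks idx 1 -> match: F0=0 F1=0 F2=1; commitIndex=0
Op 4: append 2 -> log_len=5
Op 5: F1 acks idx 4 -> match: F0=0 F1=4 F2=1; commitIndex=1
Op 6: append 1 -> log_len=6
Op 7: F2 acks idx 5 -> match: F0=0 F1=4 F2=5; commitIndex=4
Op 8: F0 acks idx 5 -> match: F0=5 F1=4 F2=5; commitIndex=5
Op 9: append 2 -> log_len=8
Op 10: F0 acks idx 4 -> match: F0=5 F1=4 F2=5; commitIndex=5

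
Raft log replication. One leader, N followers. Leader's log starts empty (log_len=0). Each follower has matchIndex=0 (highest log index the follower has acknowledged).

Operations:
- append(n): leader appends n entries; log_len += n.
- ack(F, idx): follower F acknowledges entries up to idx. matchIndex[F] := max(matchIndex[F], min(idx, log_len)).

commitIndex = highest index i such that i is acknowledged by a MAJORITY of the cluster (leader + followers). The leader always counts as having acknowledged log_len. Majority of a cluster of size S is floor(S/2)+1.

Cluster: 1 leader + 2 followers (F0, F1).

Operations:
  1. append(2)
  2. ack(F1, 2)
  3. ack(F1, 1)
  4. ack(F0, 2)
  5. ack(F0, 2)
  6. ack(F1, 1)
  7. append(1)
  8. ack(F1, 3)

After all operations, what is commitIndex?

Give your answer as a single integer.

Op 1: append 2 -> log_len=2
Op 2: F1 acks idx 2 -> match: F0=0 F1=2; commitIndex=2
Op 3: F1 acks idx 1 -> match: F0=0 F1=2; commitIndex=2
Op 4: F0 acks idx 2 -> match: F0=2 F1=2; commitIndex=2
Op 5: F0 acks idx 2 -> match: F0=2 F1=2; commitIndex=2
Op 6: F1 acks idx 1 -> match: F0=2 F1=2; commitIndex=2
Op 7: append 1 -> log_len=3
Op 8: F1 acks idx 3 -> match: F0=2 F1=3; commitIndex=3

Answer: 3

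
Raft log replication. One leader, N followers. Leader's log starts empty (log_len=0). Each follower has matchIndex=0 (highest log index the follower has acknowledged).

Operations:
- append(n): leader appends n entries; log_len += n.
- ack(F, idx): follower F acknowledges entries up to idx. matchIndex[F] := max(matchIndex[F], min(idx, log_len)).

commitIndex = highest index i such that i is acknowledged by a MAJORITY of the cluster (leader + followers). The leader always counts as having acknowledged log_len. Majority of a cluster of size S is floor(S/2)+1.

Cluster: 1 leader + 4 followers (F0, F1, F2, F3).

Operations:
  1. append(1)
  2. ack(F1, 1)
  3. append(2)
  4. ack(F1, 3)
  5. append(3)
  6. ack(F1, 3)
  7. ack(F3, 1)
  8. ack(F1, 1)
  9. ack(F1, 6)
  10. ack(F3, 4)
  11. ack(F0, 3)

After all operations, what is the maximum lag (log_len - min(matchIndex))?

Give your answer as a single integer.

Answer: 6

Derivation:
Op 1: append 1 -> log_len=1
Op 2: F1 acks idx 1 -> match: F0=0 F1=1 F2=0 F3=0; commitIndex=0
Op 3: append 2 -> log_len=3
Op 4: F1 acks idx 3 -> match: F0=0 F1=3 F2=0 F3=0; commitIndex=0
Op 5: append 3 -> log_len=6
Op 6: F1 acks idx 3 -> match: F0=0 F1=3 F2=0 F3=0; commitIndex=0
Op 7: F3 acks idx 1 -> match: F0=0 F1=3 F2=0 F3=1; commitIndex=1
Op 8: F1 acks idx 1 -> match: F0=0 F1=3 F2=0 F3=1; commitIndex=1
Op 9: F1 acks idx 6 -> match: F0=0 F1=6 F2=0 F3=1; commitIndex=1
Op 10: F3 acks idx 4 -> match: F0=0 F1=6 F2=0 F3=4; commitIndex=4
Op 11: F0 acks idx 3 -> match: F0=3 F1=6 F2=0 F3=4; commitIndex=4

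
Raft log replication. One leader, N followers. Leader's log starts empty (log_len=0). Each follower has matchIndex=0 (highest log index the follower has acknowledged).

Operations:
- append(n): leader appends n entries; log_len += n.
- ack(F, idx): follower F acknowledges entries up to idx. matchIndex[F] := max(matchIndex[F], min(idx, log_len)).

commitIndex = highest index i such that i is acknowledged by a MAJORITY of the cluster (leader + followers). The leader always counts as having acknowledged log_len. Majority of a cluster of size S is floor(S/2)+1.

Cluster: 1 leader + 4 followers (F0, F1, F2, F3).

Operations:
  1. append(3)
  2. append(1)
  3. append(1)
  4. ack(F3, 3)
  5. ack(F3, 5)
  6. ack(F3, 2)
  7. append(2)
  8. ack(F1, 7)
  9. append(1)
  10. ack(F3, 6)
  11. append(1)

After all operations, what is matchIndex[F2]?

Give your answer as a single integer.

Op 1: append 3 -> log_len=3
Op 2: append 1 -> log_len=4
Op 3: append 1 -> log_len=5
Op 4: F3 acks idx 3 -> match: F0=0 F1=0 F2=0 F3=3; commitIndex=0
Op 5: F3 acks idx 5 -> match: F0=0 F1=0 F2=0 F3=5; commitIndex=0
Op 6: F3 acks idx 2 -> match: F0=0 F1=0 F2=0 F3=5; commitIndex=0
Op 7: append 2 -> log_len=7
Op 8: F1 acks idx 7 -> match: F0=0 F1=7 F2=0 F3=5; commitIndex=5
Op 9: append 1 -> log_len=8
Op 10: F3 acks idx 6 -> match: F0=0 F1=7 F2=0 F3=6; commitIndex=6
Op 11: append 1 -> log_len=9

Answer: 0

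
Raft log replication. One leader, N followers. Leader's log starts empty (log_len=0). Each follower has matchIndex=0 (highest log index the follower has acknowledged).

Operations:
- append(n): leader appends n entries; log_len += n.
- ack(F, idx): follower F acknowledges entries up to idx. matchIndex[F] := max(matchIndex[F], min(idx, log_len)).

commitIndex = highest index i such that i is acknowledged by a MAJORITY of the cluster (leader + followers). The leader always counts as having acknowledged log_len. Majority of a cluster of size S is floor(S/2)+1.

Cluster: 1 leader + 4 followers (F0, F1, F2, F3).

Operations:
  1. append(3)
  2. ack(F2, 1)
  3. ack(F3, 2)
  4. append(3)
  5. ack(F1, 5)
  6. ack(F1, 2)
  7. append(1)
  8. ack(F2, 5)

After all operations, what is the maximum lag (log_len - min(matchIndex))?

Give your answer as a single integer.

Answer: 7

Derivation:
Op 1: append 3 -> log_len=3
Op 2: F2 acks idx 1 -> match: F0=0 F1=0 F2=1 F3=0; commitIndex=0
Op 3: F3 acks idx 2 -> match: F0=0 F1=0 F2=1 F3=2; commitIndex=1
Op 4: append 3 -> log_len=6
Op 5: F1 acks idx 5 -> match: F0=0 F1=5 F2=1 F3=2; commitIndex=2
Op 6: F1 acks idx 2 -> match: F0=0 F1=5 F2=1 F3=2; commitIndex=2
Op 7: append 1 -> log_len=7
Op 8: F2 acks idx 5 -> match: F0=0 F1=5 F2=5 F3=2; commitIndex=5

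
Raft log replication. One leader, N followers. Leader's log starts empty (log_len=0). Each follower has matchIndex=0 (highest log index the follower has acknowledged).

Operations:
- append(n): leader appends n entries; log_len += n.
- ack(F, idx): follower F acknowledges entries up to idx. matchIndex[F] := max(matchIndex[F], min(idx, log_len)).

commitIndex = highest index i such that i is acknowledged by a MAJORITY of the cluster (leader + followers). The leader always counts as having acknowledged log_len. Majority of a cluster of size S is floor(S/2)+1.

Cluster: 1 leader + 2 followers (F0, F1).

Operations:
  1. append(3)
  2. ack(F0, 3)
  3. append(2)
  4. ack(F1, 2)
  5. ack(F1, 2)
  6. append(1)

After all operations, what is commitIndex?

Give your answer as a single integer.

Answer: 3

Derivation:
Op 1: append 3 -> log_len=3
Op 2: F0 acks idx 3 -> match: F0=3 F1=0; commitIndex=3
Op 3: append 2 -> log_len=5
Op 4: F1 acks idx 2 -> match: F0=3 F1=2; commitIndex=3
Op 5: F1 acks idx 2 -> match: F0=3 F1=2; commitIndex=3
Op 6: append 1 -> log_len=6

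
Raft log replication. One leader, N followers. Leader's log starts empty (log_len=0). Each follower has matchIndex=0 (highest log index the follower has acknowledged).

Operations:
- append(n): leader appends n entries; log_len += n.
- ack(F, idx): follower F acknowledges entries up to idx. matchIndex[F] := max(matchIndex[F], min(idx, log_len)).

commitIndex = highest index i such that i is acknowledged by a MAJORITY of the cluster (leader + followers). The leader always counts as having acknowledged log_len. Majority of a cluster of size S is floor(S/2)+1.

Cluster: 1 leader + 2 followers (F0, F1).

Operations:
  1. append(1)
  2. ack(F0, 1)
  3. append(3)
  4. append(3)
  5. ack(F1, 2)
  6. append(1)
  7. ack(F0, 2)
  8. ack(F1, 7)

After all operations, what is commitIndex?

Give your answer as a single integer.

Answer: 7

Derivation:
Op 1: append 1 -> log_len=1
Op 2: F0 acks idx 1 -> match: F0=1 F1=0; commitIndex=1
Op 3: append 3 -> log_len=4
Op 4: append 3 -> log_len=7
Op 5: F1 acks idx 2 -> match: F0=1 F1=2; commitIndex=2
Op 6: append 1 -> log_len=8
Op 7: F0 acks idx 2 -> match: F0=2 F1=2; commitIndex=2
Op 8: F1 acks idx 7 -> match: F0=2 F1=7; commitIndex=7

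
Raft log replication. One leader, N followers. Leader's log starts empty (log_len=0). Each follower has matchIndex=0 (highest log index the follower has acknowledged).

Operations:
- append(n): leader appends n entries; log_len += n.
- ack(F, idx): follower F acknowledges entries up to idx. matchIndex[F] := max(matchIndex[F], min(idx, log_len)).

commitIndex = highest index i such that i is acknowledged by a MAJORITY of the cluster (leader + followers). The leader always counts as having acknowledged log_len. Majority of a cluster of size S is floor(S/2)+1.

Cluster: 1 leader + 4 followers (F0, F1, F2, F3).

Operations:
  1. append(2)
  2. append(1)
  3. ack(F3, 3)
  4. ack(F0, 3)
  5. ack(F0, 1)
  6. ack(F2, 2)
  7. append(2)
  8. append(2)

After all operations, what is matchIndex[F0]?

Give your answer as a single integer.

Op 1: append 2 -> log_len=2
Op 2: append 1 -> log_len=3
Op 3: F3 acks idx 3 -> match: F0=0 F1=0 F2=0 F3=3; commitIndex=0
Op 4: F0 acks idx 3 -> match: F0=3 F1=0 F2=0 F3=3; commitIndex=3
Op 5: F0 acks idx 1 -> match: F0=3 F1=0 F2=0 F3=3; commitIndex=3
Op 6: F2 acks idx 2 -> match: F0=3 F1=0 F2=2 F3=3; commitIndex=3
Op 7: append 2 -> log_len=5
Op 8: append 2 -> log_len=7

Answer: 3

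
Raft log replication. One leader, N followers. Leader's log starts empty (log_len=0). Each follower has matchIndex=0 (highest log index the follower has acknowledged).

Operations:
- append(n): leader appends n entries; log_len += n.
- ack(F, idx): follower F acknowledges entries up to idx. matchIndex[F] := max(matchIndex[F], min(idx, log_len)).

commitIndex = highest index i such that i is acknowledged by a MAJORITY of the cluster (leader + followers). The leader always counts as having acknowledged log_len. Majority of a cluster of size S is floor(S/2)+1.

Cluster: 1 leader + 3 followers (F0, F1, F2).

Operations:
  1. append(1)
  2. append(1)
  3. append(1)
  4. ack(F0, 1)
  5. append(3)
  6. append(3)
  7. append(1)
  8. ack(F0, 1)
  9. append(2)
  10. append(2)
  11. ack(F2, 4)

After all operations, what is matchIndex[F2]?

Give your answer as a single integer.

Answer: 4

Derivation:
Op 1: append 1 -> log_len=1
Op 2: append 1 -> log_len=2
Op 3: append 1 -> log_len=3
Op 4: F0 acks idx 1 -> match: F0=1 F1=0 F2=0; commitIndex=0
Op 5: append 3 -> log_len=6
Op 6: append 3 -> log_len=9
Op 7: append 1 -> log_len=10
Op 8: F0 acks idx 1 -> match: F0=1 F1=0 F2=0; commitIndex=0
Op 9: append 2 -> log_len=12
Op 10: append 2 -> log_len=14
Op 11: F2 acks idx 4 -> match: F0=1 F1=0 F2=4; commitIndex=1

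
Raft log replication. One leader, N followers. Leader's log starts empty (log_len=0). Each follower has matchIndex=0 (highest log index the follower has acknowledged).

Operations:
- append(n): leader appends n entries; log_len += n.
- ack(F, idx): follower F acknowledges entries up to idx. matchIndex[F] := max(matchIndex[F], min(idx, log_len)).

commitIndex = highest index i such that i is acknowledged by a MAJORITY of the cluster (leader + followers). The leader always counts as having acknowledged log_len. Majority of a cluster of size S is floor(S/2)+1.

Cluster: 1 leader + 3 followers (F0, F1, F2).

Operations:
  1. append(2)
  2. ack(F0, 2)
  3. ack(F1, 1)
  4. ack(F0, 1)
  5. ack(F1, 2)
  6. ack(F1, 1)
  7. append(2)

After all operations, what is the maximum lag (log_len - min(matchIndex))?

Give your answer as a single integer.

Op 1: append 2 -> log_len=2
Op 2: F0 acks idx 2 -> match: F0=2 F1=0 F2=0; commitIndex=0
Op 3: F1 acks idx 1 -> match: F0=2 F1=1 F2=0; commitIndex=1
Op 4: F0 acks idx 1 -> match: F0=2 F1=1 F2=0; commitIndex=1
Op 5: F1 acks idx 2 -> match: F0=2 F1=2 F2=0; commitIndex=2
Op 6: F1 acks idx 1 -> match: F0=2 F1=2 F2=0; commitIndex=2
Op 7: append 2 -> log_len=4

Answer: 4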